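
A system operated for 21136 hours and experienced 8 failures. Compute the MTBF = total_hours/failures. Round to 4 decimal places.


total_hours = 21136
failures = 8
MTBF = 21136 / 8
MTBF = 2642.0

2642.0


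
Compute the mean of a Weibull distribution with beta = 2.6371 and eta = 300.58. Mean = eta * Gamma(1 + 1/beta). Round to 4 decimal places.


beta = 2.6371, eta = 300.58
1/beta = 0.3792
1 + 1/beta = 1.3792
Gamma(1.3792) = 0.8886
Mean = 300.58 * 0.8886
Mean = 267.094

267.094


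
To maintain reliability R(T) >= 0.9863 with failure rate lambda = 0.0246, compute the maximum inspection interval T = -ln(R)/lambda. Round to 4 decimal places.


R_target = 0.9863
lambda = 0.0246
-ln(0.9863) = 0.0138
T = 0.0138 / 0.0246
T = 0.5608

0.5608


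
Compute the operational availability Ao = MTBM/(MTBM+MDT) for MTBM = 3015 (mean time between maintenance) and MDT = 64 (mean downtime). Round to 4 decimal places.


MTBM = 3015
MDT = 64
MTBM + MDT = 3079
Ao = 3015 / 3079
Ao = 0.9792

0.9792


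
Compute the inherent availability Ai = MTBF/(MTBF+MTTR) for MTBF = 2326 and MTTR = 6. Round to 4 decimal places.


MTBF = 2326
MTTR = 6
MTBF + MTTR = 2332
Ai = 2326 / 2332
Ai = 0.9974

0.9974


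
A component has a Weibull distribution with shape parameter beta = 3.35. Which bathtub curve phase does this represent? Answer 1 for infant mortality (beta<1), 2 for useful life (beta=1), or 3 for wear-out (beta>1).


beta = 3.35
Compare beta to 1:
beta < 1 => infant mortality (phase 1)
beta = 1 => useful life (phase 2)
beta > 1 => wear-out (phase 3)
Since beta = 3.35, this is wear-out (increasing failure rate)
Phase = 3

3


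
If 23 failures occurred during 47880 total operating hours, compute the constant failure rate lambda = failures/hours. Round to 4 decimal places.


failures = 23
total_hours = 47880
lambda = 23 / 47880
lambda = 0.0005

0.0005


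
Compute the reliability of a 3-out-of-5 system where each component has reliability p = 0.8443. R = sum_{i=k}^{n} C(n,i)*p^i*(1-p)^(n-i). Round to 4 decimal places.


k = 3, n = 5, p = 0.8443
i=3: C(5,3)=10 * 0.8443^3 * 0.1557^2 = 0.1459
i=4: C(5,4)=5 * 0.8443^4 * 0.1557^1 = 0.3956
i=5: C(5,5)=1 * 0.8443^5 * 0.1557^0 = 0.429
R = sum of terms = 0.9705

0.9705


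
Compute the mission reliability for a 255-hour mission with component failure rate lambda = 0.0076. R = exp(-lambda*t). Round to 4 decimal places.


lambda = 0.0076
mission_time = 255
lambda * t = 0.0076 * 255 = 1.938
R = exp(-1.938)
R = 0.144

0.144


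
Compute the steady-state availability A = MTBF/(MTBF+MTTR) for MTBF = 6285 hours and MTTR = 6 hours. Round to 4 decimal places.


MTBF = 6285
MTTR = 6
MTBF + MTTR = 6291
A = 6285 / 6291
A = 0.999

0.999


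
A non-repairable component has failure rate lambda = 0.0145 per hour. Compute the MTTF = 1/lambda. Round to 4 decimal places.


lambda = 0.0145
MTTF = 1 / 0.0145
MTTF = 68.9655

68.9655


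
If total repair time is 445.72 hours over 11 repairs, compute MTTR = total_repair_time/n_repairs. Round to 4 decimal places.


total_repair_time = 445.72
n_repairs = 11
MTTR = 445.72 / 11
MTTR = 40.52

40.52


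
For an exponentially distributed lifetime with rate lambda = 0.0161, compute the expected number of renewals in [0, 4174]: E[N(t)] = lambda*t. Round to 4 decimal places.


lambda = 0.0161
t = 4174
E[N(t)] = lambda * t
E[N(t)] = 0.0161 * 4174
E[N(t)] = 67.2014

67.2014


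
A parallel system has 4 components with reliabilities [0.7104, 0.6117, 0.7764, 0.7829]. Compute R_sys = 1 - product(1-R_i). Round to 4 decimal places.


Components: [0.7104, 0.6117, 0.7764, 0.7829]
(1 - 0.7104) = 0.2896, running product = 0.2896
(1 - 0.6117) = 0.3883, running product = 0.1125
(1 - 0.7764) = 0.2236, running product = 0.0251
(1 - 0.7829) = 0.2171, running product = 0.0055
Product of (1-R_i) = 0.0055
R_sys = 1 - 0.0055 = 0.9945

0.9945


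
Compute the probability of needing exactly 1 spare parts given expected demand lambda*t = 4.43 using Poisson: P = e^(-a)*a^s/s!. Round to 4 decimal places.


a = 4.43, s = 1
e^(-a) = e^(-4.43) = 0.0119
a^s = 4.43^1 = 4.43
s! = 1
P = 0.0119 * 4.43 / 1
P = 0.0528

0.0528


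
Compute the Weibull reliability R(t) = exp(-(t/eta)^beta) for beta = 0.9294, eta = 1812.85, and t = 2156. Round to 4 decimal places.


beta = 0.9294, eta = 1812.85, t = 2156
t/eta = 2156 / 1812.85 = 1.1893
(t/eta)^beta = 1.1893^0.9294 = 1.1748
R(t) = exp(-1.1748)
R(t) = 0.3089

0.3089


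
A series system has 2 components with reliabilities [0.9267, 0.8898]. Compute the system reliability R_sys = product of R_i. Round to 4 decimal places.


Components: [0.9267, 0.8898]
After component 1 (R=0.9267): product = 0.9267
After component 2 (R=0.8898): product = 0.8246
R_sys = 0.8246

0.8246


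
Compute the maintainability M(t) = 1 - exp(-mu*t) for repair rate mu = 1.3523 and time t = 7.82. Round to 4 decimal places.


mu = 1.3523, t = 7.82
mu * t = 1.3523 * 7.82 = 10.575
exp(-10.575) = 0.0
M(t) = 1 - 0.0
M(t) = 1.0

1.0


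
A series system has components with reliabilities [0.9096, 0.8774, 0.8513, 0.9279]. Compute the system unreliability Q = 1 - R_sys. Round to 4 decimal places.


Components: [0.9096, 0.8774, 0.8513, 0.9279]
After component 1: product = 0.9096
After component 2: product = 0.7981
After component 3: product = 0.6794
After component 4: product = 0.6304
R_sys = 0.6304
Q = 1 - 0.6304 = 0.3696

0.3696


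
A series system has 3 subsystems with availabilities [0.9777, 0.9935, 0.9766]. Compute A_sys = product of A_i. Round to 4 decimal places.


Subsystems: [0.9777, 0.9935, 0.9766]
After subsystem 1 (A=0.9777): product = 0.9777
After subsystem 2 (A=0.9935): product = 0.9713
After subsystem 3 (A=0.9766): product = 0.9486
A_sys = 0.9486

0.9486


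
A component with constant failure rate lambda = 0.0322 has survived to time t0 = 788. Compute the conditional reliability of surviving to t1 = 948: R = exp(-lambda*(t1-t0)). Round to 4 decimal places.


lambda = 0.0322
t0 = 788, t1 = 948
t1 - t0 = 160
lambda * (t1-t0) = 0.0322 * 160 = 5.152
R = exp(-5.152)
R = 0.0058

0.0058


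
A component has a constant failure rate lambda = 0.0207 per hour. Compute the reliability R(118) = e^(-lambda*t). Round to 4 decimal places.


lambda = 0.0207
t = 118
lambda * t = 2.4426
R(t) = e^(-2.4426)
R(t) = 0.0869

0.0869


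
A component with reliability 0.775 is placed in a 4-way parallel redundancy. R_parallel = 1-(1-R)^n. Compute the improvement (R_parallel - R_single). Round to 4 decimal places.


R_single = 0.775, n = 4
1 - R_single = 0.225
(1 - R_single)^n = 0.225^4 = 0.0026
R_parallel = 1 - 0.0026 = 0.9974
Improvement = 0.9974 - 0.775
Improvement = 0.2224

0.2224


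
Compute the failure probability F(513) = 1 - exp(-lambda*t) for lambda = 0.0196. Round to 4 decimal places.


lambda = 0.0196, t = 513
lambda * t = 10.0548
exp(-10.0548) = 0.0
F(t) = 1 - 0.0
F(t) = 1.0

1.0


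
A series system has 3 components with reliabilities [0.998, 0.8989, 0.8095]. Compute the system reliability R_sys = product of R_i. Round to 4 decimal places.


Components: [0.998, 0.8989, 0.8095]
After component 1 (R=0.998): product = 0.998
After component 2 (R=0.8989): product = 0.8971
After component 3 (R=0.8095): product = 0.7262
R_sys = 0.7262

0.7262


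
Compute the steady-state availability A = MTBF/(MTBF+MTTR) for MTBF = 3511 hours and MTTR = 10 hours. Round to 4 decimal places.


MTBF = 3511
MTTR = 10
MTBF + MTTR = 3521
A = 3511 / 3521
A = 0.9972

0.9972


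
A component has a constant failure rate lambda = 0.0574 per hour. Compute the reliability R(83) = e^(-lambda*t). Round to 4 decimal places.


lambda = 0.0574
t = 83
lambda * t = 4.7642
R(t) = e^(-4.7642)
R(t) = 0.0085

0.0085


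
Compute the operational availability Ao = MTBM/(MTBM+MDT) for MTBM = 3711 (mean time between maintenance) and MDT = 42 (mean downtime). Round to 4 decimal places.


MTBM = 3711
MDT = 42
MTBM + MDT = 3753
Ao = 3711 / 3753
Ao = 0.9888

0.9888


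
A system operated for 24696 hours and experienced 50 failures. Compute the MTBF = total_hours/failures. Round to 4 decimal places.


total_hours = 24696
failures = 50
MTBF = 24696 / 50
MTBF = 493.92

493.92


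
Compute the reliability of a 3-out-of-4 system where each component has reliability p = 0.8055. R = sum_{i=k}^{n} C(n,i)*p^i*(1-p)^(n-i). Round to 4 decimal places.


k = 3, n = 4, p = 0.8055
i=3: C(4,3)=4 * 0.8055^3 * 0.1945^1 = 0.4066
i=4: C(4,4)=1 * 0.8055^4 * 0.1945^0 = 0.421
R = sum of terms = 0.8276

0.8276


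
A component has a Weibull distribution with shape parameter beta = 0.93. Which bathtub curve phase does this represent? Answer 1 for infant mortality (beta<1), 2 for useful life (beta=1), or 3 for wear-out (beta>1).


beta = 0.93
Compare beta to 1:
beta < 1 => infant mortality (phase 1)
beta = 1 => useful life (phase 2)
beta > 1 => wear-out (phase 3)
Since beta = 0.93, this is infant mortality (decreasing failure rate)
Phase = 1

1


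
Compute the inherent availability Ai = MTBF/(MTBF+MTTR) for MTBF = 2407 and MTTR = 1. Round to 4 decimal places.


MTBF = 2407
MTTR = 1
MTBF + MTTR = 2408
Ai = 2407 / 2408
Ai = 0.9996

0.9996


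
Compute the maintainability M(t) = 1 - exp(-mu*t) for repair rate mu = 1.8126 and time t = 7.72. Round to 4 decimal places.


mu = 1.8126, t = 7.72
mu * t = 1.8126 * 7.72 = 13.9933
exp(-13.9933) = 0.0
M(t) = 1 - 0.0
M(t) = 1.0

1.0


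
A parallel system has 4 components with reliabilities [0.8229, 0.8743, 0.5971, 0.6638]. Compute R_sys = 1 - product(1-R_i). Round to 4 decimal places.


Components: [0.8229, 0.8743, 0.5971, 0.6638]
(1 - 0.8229) = 0.1771, running product = 0.1771
(1 - 0.8743) = 0.1257, running product = 0.0223
(1 - 0.5971) = 0.4029, running product = 0.009
(1 - 0.6638) = 0.3362, running product = 0.003
Product of (1-R_i) = 0.003
R_sys = 1 - 0.003 = 0.997

0.997


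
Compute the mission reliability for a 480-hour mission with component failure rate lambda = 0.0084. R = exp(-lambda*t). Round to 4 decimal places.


lambda = 0.0084
mission_time = 480
lambda * t = 0.0084 * 480 = 4.032
R = exp(-4.032)
R = 0.0177

0.0177


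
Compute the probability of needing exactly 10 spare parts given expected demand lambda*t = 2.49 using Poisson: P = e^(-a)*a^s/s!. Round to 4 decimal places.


a = 2.49, s = 10
e^(-a) = e^(-2.49) = 0.0829
a^s = 2.49^10 = 9162.0672
s! = 3628800
P = 0.0829 * 9162.0672 / 3628800
P = 0.0002

0.0002


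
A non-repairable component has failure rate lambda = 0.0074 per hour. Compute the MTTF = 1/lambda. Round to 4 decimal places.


lambda = 0.0074
MTTF = 1 / 0.0074
MTTF = 135.1351

135.1351


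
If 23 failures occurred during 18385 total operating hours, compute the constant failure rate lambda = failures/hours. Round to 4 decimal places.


failures = 23
total_hours = 18385
lambda = 23 / 18385
lambda = 0.0013

0.0013


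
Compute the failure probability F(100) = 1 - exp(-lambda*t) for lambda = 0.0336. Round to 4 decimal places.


lambda = 0.0336, t = 100
lambda * t = 3.36
exp(-3.36) = 0.0347
F(t) = 1 - 0.0347
F(t) = 0.9653

0.9653


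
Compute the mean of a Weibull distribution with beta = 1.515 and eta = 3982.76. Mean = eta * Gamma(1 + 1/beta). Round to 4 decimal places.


beta = 1.515, eta = 3982.76
1/beta = 0.6601
1 + 1/beta = 1.6601
Gamma(1.6601) = 0.9017
Mean = 3982.76 * 0.9017
Mean = 3591.1705

3591.1705


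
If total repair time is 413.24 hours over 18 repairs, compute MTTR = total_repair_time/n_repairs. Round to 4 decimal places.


total_repair_time = 413.24
n_repairs = 18
MTTR = 413.24 / 18
MTTR = 22.9578

22.9578


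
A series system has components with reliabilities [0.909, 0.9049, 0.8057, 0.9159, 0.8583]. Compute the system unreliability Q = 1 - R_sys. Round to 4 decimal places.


Components: [0.909, 0.9049, 0.8057, 0.9159, 0.8583]
After component 1: product = 0.909
After component 2: product = 0.8226
After component 3: product = 0.6627
After component 4: product = 0.607
After component 5: product = 0.521
R_sys = 0.521
Q = 1 - 0.521 = 0.479

0.479


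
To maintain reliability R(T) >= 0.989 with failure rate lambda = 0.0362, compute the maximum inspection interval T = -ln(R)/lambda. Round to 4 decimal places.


R_target = 0.989
lambda = 0.0362
-ln(0.989) = 0.0111
T = 0.0111 / 0.0362
T = 0.3056

0.3056


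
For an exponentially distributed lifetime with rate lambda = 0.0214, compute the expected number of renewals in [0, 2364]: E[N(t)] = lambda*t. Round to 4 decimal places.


lambda = 0.0214
t = 2364
E[N(t)] = lambda * t
E[N(t)] = 0.0214 * 2364
E[N(t)] = 50.5896

50.5896


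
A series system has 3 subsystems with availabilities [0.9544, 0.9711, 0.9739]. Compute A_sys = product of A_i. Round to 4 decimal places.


Subsystems: [0.9544, 0.9711, 0.9739]
After subsystem 1 (A=0.9544): product = 0.9544
After subsystem 2 (A=0.9711): product = 0.9268
After subsystem 3 (A=0.9739): product = 0.9026
A_sys = 0.9026

0.9026


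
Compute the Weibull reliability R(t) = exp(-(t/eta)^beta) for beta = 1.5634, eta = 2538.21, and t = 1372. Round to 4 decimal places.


beta = 1.5634, eta = 2538.21, t = 1372
t/eta = 1372 / 2538.21 = 0.5405
(t/eta)^beta = 0.5405^1.5634 = 0.3822
R(t) = exp(-0.3822)
R(t) = 0.6824

0.6824


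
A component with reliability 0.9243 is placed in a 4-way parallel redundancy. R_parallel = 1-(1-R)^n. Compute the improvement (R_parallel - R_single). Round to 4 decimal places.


R_single = 0.9243, n = 4
1 - R_single = 0.0757
(1 - R_single)^n = 0.0757^4 = 0.0
R_parallel = 1 - 0.0 = 1.0
Improvement = 1.0 - 0.9243
Improvement = 0.0757

0.0757


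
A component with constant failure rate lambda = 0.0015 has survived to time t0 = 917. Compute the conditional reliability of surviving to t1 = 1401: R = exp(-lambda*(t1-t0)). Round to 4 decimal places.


lambda = 0.0015
t0 = 917, t1 = 1401
t1 - t0 = 484
lambda * (t1-t0) = 0.0015 * 484 = 0.726
R = exp(-0.726)
R = 0.4838

0.4838


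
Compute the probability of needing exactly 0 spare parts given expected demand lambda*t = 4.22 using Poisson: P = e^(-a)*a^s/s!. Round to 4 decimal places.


a = 4.22, s = 0
e^(-a) = e^(-4.22) = 0.0147
a^s = 4.22^0 = 1.0
s! = 1
P = 0.0147 * 1.0 / 1
P = 0.0147

0.0147


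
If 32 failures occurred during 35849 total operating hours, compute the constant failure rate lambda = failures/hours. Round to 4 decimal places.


failures = 32
total_hours = 35849
lambda = 32 / 35849
lambda = 0.0009

0.0009


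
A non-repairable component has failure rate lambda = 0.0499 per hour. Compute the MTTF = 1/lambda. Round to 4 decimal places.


lambda = 0.0499
MTTF = 1 / 0.0499
MTTF = 20.0401

20.0401


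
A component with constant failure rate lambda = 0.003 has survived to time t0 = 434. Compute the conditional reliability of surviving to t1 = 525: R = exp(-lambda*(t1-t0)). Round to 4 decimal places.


lambda = 0.003
t0 = 434, t1 = 525
t1 - t0 = 91
lambda * (t1-t0) = 0.003 * 91 = 0.273
R = exp(-0.273)
R = 0.7611

0.7611


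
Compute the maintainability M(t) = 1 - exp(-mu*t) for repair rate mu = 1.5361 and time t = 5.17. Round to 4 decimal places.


mu = 1.5361, t = 5.17
mu * t = 1.5361 * 5.17 = 7.9416
exp(-7.9416) = 0.0004
M(t) = 1 - 0.0004
M(t) = 0.9996

0.9996


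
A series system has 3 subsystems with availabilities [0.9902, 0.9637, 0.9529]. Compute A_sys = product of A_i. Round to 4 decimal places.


Subsystems: [0.9902, 0.9637, 0.9529]
After subsystem 1 (A=0.9902): product = 0.9902
After subsystem 2 (A=0.9637): product = 0.9543
After subsystem 3 (A=0.9529): product = 0.9093
A_sys = 0.9093

0.9093


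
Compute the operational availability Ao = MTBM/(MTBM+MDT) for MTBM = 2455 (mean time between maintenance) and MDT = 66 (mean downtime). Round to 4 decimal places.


MTBM = 2455
MDT = 66
MTBM + MDT = 2521
Ao = 2455 / 2521
Ao = 0.9738

0.9738


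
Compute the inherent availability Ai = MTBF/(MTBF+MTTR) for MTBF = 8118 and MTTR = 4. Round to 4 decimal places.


MTBF = 8118
MTTR = 4
MTBF + MTTR = 8122
Ai = 8118 / 8122
Ai = 0.9995

0.9995


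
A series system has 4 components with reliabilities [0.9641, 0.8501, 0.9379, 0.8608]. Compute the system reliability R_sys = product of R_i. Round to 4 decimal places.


Components: [0.9641, 0.8501, 0.9379, 0.8608]
After component 1 (R=0.9641): product = 0.9641
After component 2 (R=0.8501): product = 0.8196
After component 3 (R=0.9379): product = 0.7687
After component 4 (R=0.8608): product = 0.6617
R_sys = 0.6617

0.6617


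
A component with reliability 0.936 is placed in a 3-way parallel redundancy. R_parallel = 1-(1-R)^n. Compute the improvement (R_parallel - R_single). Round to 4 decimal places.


R_single = 0.936, n = 3
1 - R_single = 0.064
(1 - R_single)^n = 0.064^3 = 0.0003
R_parallel = 1 - 0.0003 = 0.9997
Improvement = 0.9997 - 0.936
Improvement = 0.0637

0.0637


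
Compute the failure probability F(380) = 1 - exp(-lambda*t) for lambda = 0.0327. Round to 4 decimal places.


lambda = 0.0327, t = 380
lambda * t = 12.426
exp(-12.426) = 0.0
F(t) = 1 - 0.0
F(t) = 1.0

1.0


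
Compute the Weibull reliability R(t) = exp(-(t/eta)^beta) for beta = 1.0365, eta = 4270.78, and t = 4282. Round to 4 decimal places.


beta = 1.0365, eta = 4270.78, t = 4282
t/eta = 4282 / 4270.78 = 1.0026
(t/eta)^beta = 1.0026^1.0365 = 1.0027
R(t) = exp(-1.0027)
R(t) = 0.3669

0.3669


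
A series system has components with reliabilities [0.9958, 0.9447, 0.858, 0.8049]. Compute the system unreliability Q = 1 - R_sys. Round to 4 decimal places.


Components: [0.9958, 0.9447, 0.858, 0.8049]
After component 1: product = 0.9958
After component 2: product = 0.9407
After component 3: product = 0.8071
After component 4: product = 0.6497
R_sys = 0.6497
Q = 1 - 0.6497 = 0.3503

0.3503


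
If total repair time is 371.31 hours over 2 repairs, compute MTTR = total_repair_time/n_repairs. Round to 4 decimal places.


total_repair_time = 371.31
n_repairs = 2
MTTR = 371.31 / 2
MTTR = 185.655

185.655


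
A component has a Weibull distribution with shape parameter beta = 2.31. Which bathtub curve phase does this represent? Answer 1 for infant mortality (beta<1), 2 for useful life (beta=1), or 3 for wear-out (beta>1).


beta = 2.31
Compare beta to 1:
beta < 1 => infant mortality (phase 1)
beta = 1 => useful life (phase 2)
beta > 1 => wear-out (phase 3)
Since beta = 2.31, this is wear-out (increasing failure rate)
Phase = 3

3


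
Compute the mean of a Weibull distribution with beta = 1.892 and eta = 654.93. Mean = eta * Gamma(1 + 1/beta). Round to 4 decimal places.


beta = 1.892, eta = 654.93
1/beta = 0.5285
1 + 1/beta = 1.5285
Gamma(1.5285) = 0.8875
Mean = 654.93 * 0.8875
Mean = 581.2408

581.2408


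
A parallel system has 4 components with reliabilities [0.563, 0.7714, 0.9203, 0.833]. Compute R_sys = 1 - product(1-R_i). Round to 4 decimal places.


Components: [0.563, 0.7714, 0.9203, 0.833]
(1 - 0.563) = 0.437, running product = 0.437
(1 - 0.7714) = 0.2286, running product = 0.0999
(1 - 0.9203) = 0.0797, running product = 0.008
(1 - 0.833) = 0.167, running product = 0.0013
Product of (1-R_i) = 0.0013
R_sys = 1 - 0.0013 = 0.9987

0.9987


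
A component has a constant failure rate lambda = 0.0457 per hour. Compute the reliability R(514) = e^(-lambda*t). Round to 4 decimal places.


lambda = 0.0457
t = 514
lambda * t = 23.4898
R(t) = e^(-23.4898)
R(t) = 0.0

0.0


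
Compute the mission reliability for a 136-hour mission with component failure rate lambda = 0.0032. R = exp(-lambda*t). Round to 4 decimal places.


lambda = 0.0032
mission_time = 136
lambda * t = 0.0032 * 136 = 0.4352
R = exp(-0.4352)
R = 0.6471

0.6471


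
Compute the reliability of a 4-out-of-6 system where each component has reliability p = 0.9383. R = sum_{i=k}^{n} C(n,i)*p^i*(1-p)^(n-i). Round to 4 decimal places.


k = 4, n = 6, p = 0.9383
i=4: C(6,4)=15 * 0.9383^4 * 0.0617^2 = 0.0443
i=5: C(6,5)=6 * 0.9383^5 * 0.0617^1 = 0.2692
i=6: C(6,6)=1 * 0.9383^6 * 0.0617^0 = 0.6824
R = sum of terms = 0.9959

0.9959


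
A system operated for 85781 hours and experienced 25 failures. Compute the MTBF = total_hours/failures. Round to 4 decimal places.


total_hours = 85781
failures = 25
MTBF = 85781 / 25
MTBF = 3431.24

3431.24


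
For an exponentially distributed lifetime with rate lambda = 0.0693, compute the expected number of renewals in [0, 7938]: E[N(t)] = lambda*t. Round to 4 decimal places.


lambda = 0.0693
t = 7938
E[N(t)] = lambda * t
E[N(t)] = 0.0693 * 7938
E[N(t)] = 550.1034

550.1034


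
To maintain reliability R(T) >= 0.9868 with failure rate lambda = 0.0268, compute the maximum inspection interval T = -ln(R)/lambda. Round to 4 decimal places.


R_target = 0.9868
lambda = 0.0268
-ln(0.9868) = 0.0133
T = 0.0133 / 0.0268
T = 0.4958

0.4958


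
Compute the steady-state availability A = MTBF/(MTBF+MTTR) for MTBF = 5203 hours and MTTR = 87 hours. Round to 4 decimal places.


MTBF = 5203
MTTR = 87
MTBF + MTTR = 5290
A = 5203 / 5290
A = 0.9836

0.9836


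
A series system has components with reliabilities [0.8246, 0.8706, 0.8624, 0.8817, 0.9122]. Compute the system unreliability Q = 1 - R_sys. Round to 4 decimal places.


Components: [0.8246, 0.8706, 0.8624, 0.8817, 0.9122]
After component 1: product = 0.8246
After component 2: product = 0.7179
After component 3: product = 0.6191
After component 4: product = 0.5459
After component 5: product = 0.4979
R_sys = 0.4979
Q = 1 - 0.4979 = 0.5021

0.5021


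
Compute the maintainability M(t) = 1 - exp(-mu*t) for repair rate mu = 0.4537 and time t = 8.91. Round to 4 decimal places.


mu = 0.4537, t = 8.91
mu * t = 0.4537 * 8.91 = 4.0425
exp(-4.0425) = 0.0176
M(t) = 1 - 0.0176
M(t) = 0.9824

0.9824


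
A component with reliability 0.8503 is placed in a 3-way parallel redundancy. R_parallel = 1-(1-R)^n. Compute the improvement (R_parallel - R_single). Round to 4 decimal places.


R_single = 0.8503, n = 3
1 - R_single = 0.1497
(1 - R_single)^n = 0.1497^3 = 0.0034
R_parallel = 1 - 0.0034 = 0.9966
Improvement = 0.9966 - 0.8503
Improvement = 0.1463

0.1463


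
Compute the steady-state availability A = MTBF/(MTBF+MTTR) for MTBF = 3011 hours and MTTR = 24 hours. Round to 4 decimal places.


MTBF = 3011
MTTR = 24
MTBF + MTTR = 3035
A = 3011 / 3035
A = 0.9921

0.9921


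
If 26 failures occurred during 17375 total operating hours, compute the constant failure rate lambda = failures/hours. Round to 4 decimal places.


failures = 26
total_hours = 17375
lambda = 26 / 17375
lambda = 0.0015

0.0015


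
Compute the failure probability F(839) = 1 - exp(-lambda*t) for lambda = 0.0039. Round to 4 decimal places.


lambda = 0.0039, t = 839
lambda * t = 3.2721
exp(-3.2721) = 0.0379
F(t) = 1 - 0.0379
F(t) = 0.9621

0.9621


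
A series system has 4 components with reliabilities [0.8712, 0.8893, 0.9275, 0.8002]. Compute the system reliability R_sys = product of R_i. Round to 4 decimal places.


Components: [0.8712, 0.8893, 0.9275, 0.8002]
After component 1 (R=0.8712): product = 0.8712
After component 2 (R=0.8893): product = 0.7748
After component 3 (R=0.9275): product = 0.7186
After component 4 (R=0.8002): product = 0.575
R_sys = 0.575

0.575


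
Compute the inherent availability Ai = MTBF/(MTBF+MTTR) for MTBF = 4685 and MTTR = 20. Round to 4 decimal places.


MTBF = 4685
MTTR = 20
MTBF + MTTR = 4705
Ai = 4685 / 4705
Ai = 0.9957

0.9957


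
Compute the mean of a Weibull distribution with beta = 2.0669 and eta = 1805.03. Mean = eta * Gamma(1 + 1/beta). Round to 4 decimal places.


beta = 2.0669, eta = 1805.03
1/beta = 0.4838
1 + 1/beta = 1.4838
Gamma(1.4838) = 0.8858
Mean = 1805.03 * 0.8858
Mean = 1598.9185

1598.9185


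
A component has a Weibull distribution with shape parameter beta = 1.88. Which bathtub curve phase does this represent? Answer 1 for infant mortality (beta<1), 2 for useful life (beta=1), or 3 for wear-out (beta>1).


beta = 1.88
Compare beta to 1:
beta < 1 => infant mortality (phase 1)
beta = 1 => useful life (phase 2)
beta > 1 => wear-out (phase 3)
Since beta = 1.88, this is wear-out (increasing failure rate)
Phase = 3

3


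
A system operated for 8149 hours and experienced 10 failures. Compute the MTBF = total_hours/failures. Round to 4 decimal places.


total_hours = 8149
failures = 10
MTBF = 8149 / 10
MTBF = 814.9

814.9


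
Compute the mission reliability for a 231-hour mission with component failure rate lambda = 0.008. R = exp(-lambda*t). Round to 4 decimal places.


lambda = 0.008
mission_time = 231
lambda * t = 0.008 * 231 = 1.848
R = exp(-1.848)
R = 0.1576

0.1576


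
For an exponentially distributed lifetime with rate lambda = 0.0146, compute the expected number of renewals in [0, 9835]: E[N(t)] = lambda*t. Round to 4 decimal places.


lambda = 0.0146
t = 9835
E[N(t)] = lambda * t
E[N(t)] = 0.0146 * 9835
E[N(t)] = 143.591

143.591


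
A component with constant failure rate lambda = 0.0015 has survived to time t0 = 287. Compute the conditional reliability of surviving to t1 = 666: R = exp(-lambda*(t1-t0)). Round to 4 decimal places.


lambda = 0.0015
t0 = 287, t1 = 666
t1 - t0 = 379
lambda * (t1-t0) = 0.0015 * 379 = 0.5685
R = exp(-0.5685)
R = 0.5664

0.5664


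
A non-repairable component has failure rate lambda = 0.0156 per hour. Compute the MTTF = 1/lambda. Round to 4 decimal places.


lambda = 0.0156
MTTF = 1 / 0.0156
MTTF = 64.1026

64.1026


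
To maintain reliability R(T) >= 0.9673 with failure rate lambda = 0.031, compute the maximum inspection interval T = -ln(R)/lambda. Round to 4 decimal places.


R_target = 0.9673
lambda = 0.031
-ln(0.9673) = 0.0332
T = 0.0332 / 0.031
T = 1.0725

1.0725


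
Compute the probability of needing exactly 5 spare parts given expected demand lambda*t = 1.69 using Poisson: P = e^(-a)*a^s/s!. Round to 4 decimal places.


a = 1.69, s = 5
e^(-a) = e^(-1.69) = 0.1845
a^s = 1.69^5 = 13.7858
s! = 120
P = 0.1845 * 13.7858 / 120
P = 0.0212

0.0212


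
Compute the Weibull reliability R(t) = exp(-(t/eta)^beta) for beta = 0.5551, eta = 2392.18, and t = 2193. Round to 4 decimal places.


beta = 0.5551, eta = 2392.18, t = 2193
t/eta = 2193 / 2392.18 = 0.9167
(t/eta)^beta = 0.9167^0.5551 = 0.9529
R(t) = exp(-0.9529)
R(t) = 0.3856

0.3856


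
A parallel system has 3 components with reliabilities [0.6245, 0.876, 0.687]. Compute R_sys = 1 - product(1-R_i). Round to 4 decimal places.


Components: [0.6245, 0.876, 0.687]
(1 - 0.6245) = 0.3755, running product = 0.3755
(1 - 0.876) = 0.124, running product = 0.0466
(1 - 0.687) = 0.313, running product = 0.0146
Product of (1-R_i) = 0.0146
R_sys = 1 - 0.0146 = 0.9854

0.9854


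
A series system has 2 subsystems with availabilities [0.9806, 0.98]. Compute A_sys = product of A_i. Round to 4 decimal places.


Subsystems: [0.9806, 0.98]
After subsystem 1 (A=0.9806): product = 0.9806
After subsystem 2 (A=0.98): product = 0.961
A_sys = 0.961

0.961


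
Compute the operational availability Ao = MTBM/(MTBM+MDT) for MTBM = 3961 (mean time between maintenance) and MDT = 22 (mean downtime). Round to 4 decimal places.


MTBM = 3961
MDT = 22
MTBM + MDT = 3983
Ao = 3961 / 3983
Ao = 0.9945

0.9945


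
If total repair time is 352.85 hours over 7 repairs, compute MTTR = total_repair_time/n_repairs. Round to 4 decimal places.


total_repair_time = 352.85
n_repairs = 7
MTTR = 352.85 / 7
MTTR = 50.4071

50.4071


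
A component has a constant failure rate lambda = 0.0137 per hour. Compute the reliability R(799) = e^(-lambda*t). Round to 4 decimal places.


lambda = 0.0137
t = 799
lambda * t = 10.9463
R(t) = e^(-10.9463)
R(t) = 0.0

0.0


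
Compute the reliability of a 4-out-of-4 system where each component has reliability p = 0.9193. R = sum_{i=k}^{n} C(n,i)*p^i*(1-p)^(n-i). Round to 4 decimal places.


k = 4, n = 4, p = 0.9193
i=4: C(4,4)=1 * 0.9193^4 * 0.0807^0 = 0.7142
R = sum of terms = 0.7142

0.7142


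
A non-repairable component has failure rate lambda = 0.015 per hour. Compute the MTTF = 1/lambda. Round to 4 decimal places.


lambda = 0.015
MTTF = 1 / 0.015
MTTF = 66.6667

66.6667


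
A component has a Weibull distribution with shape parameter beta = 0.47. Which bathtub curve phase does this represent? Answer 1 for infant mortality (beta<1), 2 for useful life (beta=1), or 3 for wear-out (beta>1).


beta = 0.47
Compare beta to 1:
beta < 1 => infant mortality (phase 1)
beta = 1 => useful life (phase 2)
beta > 1 => wear-out (phase 3)
Since beta = 0.47, this is infant mortality (decreasing failure rate)
Phase = 1

1


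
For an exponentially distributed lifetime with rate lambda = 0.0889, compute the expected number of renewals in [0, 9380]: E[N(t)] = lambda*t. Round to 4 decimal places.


lambda = 0.0889
t = 9380
E[N(t)] = lambda * t
E[N(t)] = 0.0889 * 9380
E[N(t)] = 833.882

833.882


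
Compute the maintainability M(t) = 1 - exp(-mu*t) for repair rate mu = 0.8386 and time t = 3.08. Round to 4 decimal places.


mu = 0.8386, t = 3.08
mu * t = 0.8386 * 3.08 = 2.5829
exp(-2.5829) = 0.0756
M(t) = 1 - 0.0756
M(t) = 0.9244

0.9244


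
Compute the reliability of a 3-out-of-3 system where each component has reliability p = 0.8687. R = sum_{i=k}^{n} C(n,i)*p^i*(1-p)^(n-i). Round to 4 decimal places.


k = 3, n = 3, p = 0.8687
i=3: C(3,3)=1 * 0.8687^3 * 0.1313^0 = 0.6556
R = sum of terms = 0.6556

0.6556


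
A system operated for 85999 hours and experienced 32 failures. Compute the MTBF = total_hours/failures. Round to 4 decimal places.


total_hours = 85999
failures = 32
MTBF = 85999 / 32
MTBF = 2687.4688

2687.4688


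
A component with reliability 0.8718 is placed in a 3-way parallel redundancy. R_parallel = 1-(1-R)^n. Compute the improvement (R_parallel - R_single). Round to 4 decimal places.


R_single = 0.8718, n = 3
1 - R_single = 0.1282
(1 - R_single)^n = 0.1282^3 = 0.0021
R_parallel = 1 - 0.0021 = 0.9979
Improvement = 0.9979 - 0.8718
Improvement = 0.1261

0.1261


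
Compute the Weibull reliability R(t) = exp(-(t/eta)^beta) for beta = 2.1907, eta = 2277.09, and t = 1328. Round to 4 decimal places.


beta = 2.1907, eta = 2277.09, t = 1328
t/eta = 1328 / 2277.09 = 0.5832
(t/eta)^beta = 0.5832^2.1907 = 0.3069
R(t) = exp(-0.3069)
R(t) = 0.7357

0.7357


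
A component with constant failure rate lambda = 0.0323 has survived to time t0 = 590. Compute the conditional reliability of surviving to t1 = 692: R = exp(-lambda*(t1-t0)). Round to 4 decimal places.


lambda = 0.0323
t0 = 590, t1 = 692
t1 - t0 = 102
lambda * (t1-t0) = 0.0323 * 102 = 3.2946
R = exp(-3.2946)
R = 0.0371

0.0371


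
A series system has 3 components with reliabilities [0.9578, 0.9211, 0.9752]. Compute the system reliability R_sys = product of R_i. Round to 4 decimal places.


Components: [0.9578, 0.9211, 0.9752]
After component 1 (R=0.9578): product = 0.9578
After component 2 (R=0.9211): product = 0.8822
After component 3 (R=0.9752): product = 0.8604
R_sys = 0.8604

0.8604


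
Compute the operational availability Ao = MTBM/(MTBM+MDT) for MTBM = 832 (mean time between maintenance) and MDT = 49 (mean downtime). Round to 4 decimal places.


MTBM = 832
MDT = 49
MTBM + MDT = 881
Ao = 832 / 881
Ao = 0.9444

0.9444


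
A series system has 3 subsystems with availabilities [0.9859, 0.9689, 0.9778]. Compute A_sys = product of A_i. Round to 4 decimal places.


Subsystems: [0.9859, 0.9689, 0.9778]
After subsystem 1 (A=0.9859): product = 0.9859
After subsystem 2 (A=0.9689): product = 0.9552
After subsystem 3 (A=0.9778): product = 0.934
A_sys = 0.934

0.934


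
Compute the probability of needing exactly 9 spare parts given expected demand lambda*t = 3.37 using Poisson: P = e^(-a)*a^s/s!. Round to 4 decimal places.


a = 3.37, s = 9
e^(-a) = e^(-3.37) = 0.0344
a^s = 3.37^9 = 56062.0672
s! = 362880
P = 0.0344 * 56062.0672 / 362880
P = 0.0053

0.0053


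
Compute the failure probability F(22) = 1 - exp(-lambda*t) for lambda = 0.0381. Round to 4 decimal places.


lambda = 0.0381, t = 22
lambda * t = 0.8382
exp(-0.8382) = 0.4325
F(t) = 1 - 0.4325
F(t) = 0.5675

0.5675


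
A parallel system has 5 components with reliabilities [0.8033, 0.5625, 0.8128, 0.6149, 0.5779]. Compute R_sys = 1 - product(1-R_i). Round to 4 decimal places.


Components: [0.8033, 0.5625, 0.8128, 0.6149, 0.5779]
(1 - 0.8033) = 0.1967, running product = 0.1967
(1 - 0.5625) = 0.4375, running product = 0.0861
(1 - 0.8128) = 0.1872, running product = 0.0161
(1 - 0.6149) = 0.3851, running product = 0.0062
(1 - 0.5779) = 0.4221, running product = 0.0026
Product of (1-R_i) = 0.0026
R_sys = 1 - 0.0026 = 0.9974

0.9974


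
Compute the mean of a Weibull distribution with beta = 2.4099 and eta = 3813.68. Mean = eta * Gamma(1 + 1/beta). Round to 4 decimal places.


beta = 2.4099, eta = 3813.68
1/beta = 0.415
1 + 1/beta = 1.415
Gamma(1.415) = 0.8866
Mean = 3813.68 * 0.8866
Mean = 3381.0212

3381.0212


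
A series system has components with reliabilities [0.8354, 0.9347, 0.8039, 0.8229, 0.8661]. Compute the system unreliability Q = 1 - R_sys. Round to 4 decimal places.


Components: [0.8354, 0.9347, 0.8039, 0.8229, 0.8661]
After component 1: product = 0.8354
After component 2: product = 0.7808
After component 3: product = 0.6277
After component 4: product = 0.5166
After component 5: product = 0.4474
R_sys = 0.4474
Q = 1 - 0.4474 = 0.5526

0.5526


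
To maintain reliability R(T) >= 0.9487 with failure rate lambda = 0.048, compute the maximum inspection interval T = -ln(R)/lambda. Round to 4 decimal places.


R_target = 0.9487
lambda = 0.048
-ln(0.9487) = 0.0527
T = 0.0527 / 0.048
T = 1.0971

1.0971


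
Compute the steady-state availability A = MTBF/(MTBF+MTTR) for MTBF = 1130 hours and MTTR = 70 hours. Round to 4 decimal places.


MTBF = 1130
MTTR = 70
MTBF + MTTR = 1200
A = 1130 / 1200
A = 0.9417

0.9417


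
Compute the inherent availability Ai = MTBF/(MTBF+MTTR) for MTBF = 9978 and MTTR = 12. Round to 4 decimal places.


MTBF = 9978
MTTR = 12
MTBF + MTTR = 9990
Ai = 9978 / 9990
Ai = 0.9988

0.9988


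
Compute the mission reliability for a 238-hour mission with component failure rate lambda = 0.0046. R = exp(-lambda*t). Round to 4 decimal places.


lambda = 0.0046
mission_time = 238
lambda * t = 0.0046 * 238 = 1.0948
R = exp(-1.0948)
R = 0.3346

0.3346


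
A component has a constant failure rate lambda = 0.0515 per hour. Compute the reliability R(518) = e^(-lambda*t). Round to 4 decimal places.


lambda = 0.0515
t = 518
lambda * t = 26.677
R(t) = e^(-26.677)
R(t) = 0.0

0.0


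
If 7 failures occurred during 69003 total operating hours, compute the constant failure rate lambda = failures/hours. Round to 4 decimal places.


failures = 7
total_hours = 69003
lambda = 7 / 69003
lambda = 0.0001

0.0001


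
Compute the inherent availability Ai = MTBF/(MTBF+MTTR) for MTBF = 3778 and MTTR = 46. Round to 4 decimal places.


MTBF = 3778
MTTR = 46
MTBF + MTTR = 3824
Ai = 3778 / 3824
Ai = 0.988

0.988


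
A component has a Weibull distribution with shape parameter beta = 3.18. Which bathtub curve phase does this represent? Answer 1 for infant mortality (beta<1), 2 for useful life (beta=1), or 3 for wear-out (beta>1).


beta = 3.18
Compare beta to 1:
beta < 1 => infant mortality (phase 1)
beta = 1 => useful life (phase 2)
beta > 1 => wear-out (phase 3)
Since beta = 3.18, this is wear-out (increasing failure rate)
Phase = 3

3


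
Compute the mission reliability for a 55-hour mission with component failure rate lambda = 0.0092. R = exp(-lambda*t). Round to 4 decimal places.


lambda = 0.0092
mission_time = 55
lambda * t = 0.0092 * 55 = 0.506
R = exp(-0.506)
R = 0.6029

0.6029


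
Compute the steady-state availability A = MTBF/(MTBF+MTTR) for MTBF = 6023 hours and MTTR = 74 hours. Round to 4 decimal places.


MTBF = 6023
MTTR = 74
MTBF + MTTR = 6097
A = 6023 / 6097
A = 0.9879

0.9879


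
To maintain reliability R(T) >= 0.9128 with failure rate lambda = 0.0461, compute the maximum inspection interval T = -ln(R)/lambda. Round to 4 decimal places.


R_target = 0.9128
lambda = 0.0461
-ln(0.9128) = 0.0912
T = 0.0912 / 0.0461
T = 1.9791

1.9791


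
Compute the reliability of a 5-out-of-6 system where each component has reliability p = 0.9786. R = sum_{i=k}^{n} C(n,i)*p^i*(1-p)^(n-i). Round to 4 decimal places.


k = 5, n = 6, p = 0.9786
i=5: C(6,5)=6 * 0.9786^5 * 0.0214^1 = 0.1152
i=6: C(6,6)=1 * 0.9786^6 * 0.0214^0 = 0.8783
R = sum of terms = 0.9935

0.9935


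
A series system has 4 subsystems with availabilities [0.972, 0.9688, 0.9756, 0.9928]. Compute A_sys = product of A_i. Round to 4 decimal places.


Subsystems: [0.972, 0.9688, 0.9756, 0.9928]
After subsystem 1 (A=0.972): product = 0.972
After subsystem 2 (A=0.9688): product = 0.9417
After subsystem 3 (A=0.9756): product = 0.9187
After subsystem 4 (A=0.9928): product = 0.9121
A_sys = 0.9121

0.9121


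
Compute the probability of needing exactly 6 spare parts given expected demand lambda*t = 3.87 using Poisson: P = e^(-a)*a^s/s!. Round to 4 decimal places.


a = 3.87, s = 6
e^(-a) = e^(-3.87) = 0.0209
a^s = 3.87^6 = 3359.4315
s! = 720
P = 0.0209 * 3359.4315 / 720
P = 0.0973

0.0973


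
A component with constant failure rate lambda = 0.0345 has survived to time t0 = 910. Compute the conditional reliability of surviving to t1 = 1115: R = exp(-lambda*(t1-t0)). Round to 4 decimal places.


lambda = 0.0345
t0 = 910, t1 = 1115
t1 - t0 = 205
lambda * (t1-t0) = 0.0345 * 205 = 7.0725
R = exp(-7.0725)
R = 0.0008

0.0008


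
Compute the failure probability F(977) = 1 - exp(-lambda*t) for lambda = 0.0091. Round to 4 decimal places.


lambda = 0.0091, t = 977
lambda * t = 8.8907
exp(-8.8907) = 0.0001
F(t) = 1 - 0.0001
F(t) = 0.9999

0.9999


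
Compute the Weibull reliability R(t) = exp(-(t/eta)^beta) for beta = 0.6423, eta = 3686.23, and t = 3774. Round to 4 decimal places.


beta = 0.6423, eta = 3686.23, t = 3774
t/eta = 3774 / 3686.23 = 1.0238
(t/eta)^beta = 1.0238^0.6423 = 1.0152
R(t) = exp(-1.0152)
R(t) = 0.3623

0.3623


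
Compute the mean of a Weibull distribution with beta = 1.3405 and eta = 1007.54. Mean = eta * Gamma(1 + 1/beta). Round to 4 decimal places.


beta = 1.3405, eta = 1007.54
1/beta = 0.746
1 + 1/beta = 1.746
Gamma(1.746) = 0.9182
Mean = 1007.54 * 0.9182
Mean = 925.0795

925.0795


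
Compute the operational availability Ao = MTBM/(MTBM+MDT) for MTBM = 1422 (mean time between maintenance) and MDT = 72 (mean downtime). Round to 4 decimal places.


MTBM = 1422
MDT = 72
MTBM + MDT = 1494
Ao = 1422 / 1494
Ao = 0.9518

0.9518


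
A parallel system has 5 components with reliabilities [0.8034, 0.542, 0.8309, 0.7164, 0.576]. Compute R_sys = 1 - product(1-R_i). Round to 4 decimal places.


Components: [0.8034, 0.542, 0.8309, 0.7164, 0.576]
(1 - 0.8034) = 0.1966, running product = 0.1966
(1 - 0.542) = 0.458, running product = 0.09
(1 - 0.8309) = 0.1691, running product = 0.0152
(1 - 0.7164) = 0.2836, running product = 0.0043
(1 - 0.576) = 0.424, running product = 0.0018
Product of (1-R_i) = 0.0018
R_sys = 1 - 0.0018 = 0.9982

0.9982


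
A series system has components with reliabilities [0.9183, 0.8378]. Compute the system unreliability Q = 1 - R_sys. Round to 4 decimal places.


Components: [0.9183, 0.8378]
After component 1: product = 0.9183
After component 2: product = 0.7694
R_sys = 0.7694
Q = 1 - 0.7694 = 0.2306

0.2306


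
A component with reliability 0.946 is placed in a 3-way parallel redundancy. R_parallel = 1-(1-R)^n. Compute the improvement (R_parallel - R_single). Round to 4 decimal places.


R_single = 0.946, n = 3
1 - R_single = 0.054
(1 - R_single)^n = 0.054^3 = 0.0002
R_parallel = 1 - 0.0002 = 0.9998
Improvement = 0.9998 - 0.946
Improvement = 0.0538

0.0538


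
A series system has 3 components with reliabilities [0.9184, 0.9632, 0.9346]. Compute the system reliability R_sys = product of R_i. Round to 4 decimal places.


Components: [0.9184, 0.9632, 0.9346]
After component 1 (R=0.9184): product = 0.9184
After component 2 (R=0.9632): product = 0.8846
After component 3 (R=0.9346): product = 0.8267
R_sys = 0.8267

0.8267
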